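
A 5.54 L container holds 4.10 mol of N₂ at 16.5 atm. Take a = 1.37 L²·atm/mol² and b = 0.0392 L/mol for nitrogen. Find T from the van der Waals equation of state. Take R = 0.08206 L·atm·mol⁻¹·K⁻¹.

T ≈ 275.8 K

T = (P + a n²/V²)(V − nb)/(nR)
P + a n²/V² = 16.5 + (1.37)(4.10)²/(5.54)² = 17.250 atm
V − nb = 5.54 − (4.10)(0.0392) = 5.3793 L
T = (17.250)(5.3793)/((4.10)(0.08206)) = 275.8 K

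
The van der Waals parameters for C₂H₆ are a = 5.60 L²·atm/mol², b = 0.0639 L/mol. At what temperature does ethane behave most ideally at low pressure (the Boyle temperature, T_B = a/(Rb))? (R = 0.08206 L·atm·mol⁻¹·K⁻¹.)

For a van der Waals gas the second virial coefficient B₂ = b − a/(RT) vanishes at T_B = a/(Rb).
T_B = 5.60/(0.08206×0.0639) = 5.60/0.0052436 = 1068 K

T_B ≈ 1068 K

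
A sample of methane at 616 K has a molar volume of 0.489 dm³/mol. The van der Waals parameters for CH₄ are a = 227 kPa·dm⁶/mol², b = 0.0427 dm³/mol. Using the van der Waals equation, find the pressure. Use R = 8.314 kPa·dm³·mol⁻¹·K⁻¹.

P ≈ 10526 kPa

P = RT/(V_m − b) − a/V_m²
RT/(V_m − b) = (8.314)(616)/(0.489 − 0.0427) = 5121.4/0.44630 = 11475 kPa
a/V_m² = 227/(0.489)² = 949.31 kPa
P = 11475 − 949.31 = 10526 kPa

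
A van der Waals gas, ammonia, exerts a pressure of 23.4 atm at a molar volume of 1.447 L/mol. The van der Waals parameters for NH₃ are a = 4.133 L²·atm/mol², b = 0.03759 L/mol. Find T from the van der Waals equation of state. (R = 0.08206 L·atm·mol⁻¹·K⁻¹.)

T ≈ 435.8 K

T = (P + a/V_m²)(V_m − b)/R
P + a/V_m² = 23.4 + 4.133/(1.447)² = 25.374 atm
V_m − b = 1.447 − 0.03759 = 1.4094 L/mol
T = (25.374)(1.4094)/0.08206 = 435.8 K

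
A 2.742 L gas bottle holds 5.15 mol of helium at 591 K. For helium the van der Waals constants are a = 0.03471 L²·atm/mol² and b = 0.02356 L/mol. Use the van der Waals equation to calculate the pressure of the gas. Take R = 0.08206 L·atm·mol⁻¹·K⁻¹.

P ≈ 95.18 atm

P = nRT/(V − nb) − a n²/V²
nRT/(V − nb) = (5.15)(0.08206)(591)/(2.742 − 5.15×0.02356) = 249.76/2.6207 = 95.303 atm
a n²/V² = (0.03471)(5.15)²/(2.742)² = 0.12244 atm
P = 95.303 − 0.12244 = 95.18 atm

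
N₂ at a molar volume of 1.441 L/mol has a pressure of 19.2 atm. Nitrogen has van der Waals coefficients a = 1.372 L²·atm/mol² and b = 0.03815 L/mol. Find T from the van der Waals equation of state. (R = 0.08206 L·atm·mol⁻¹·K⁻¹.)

T ≈ 339.5 K

T = (P + a/V_m²)(V_m − b)/R
P + a/V_m² = 19.2 + 1.372/(1.441)² = 19.861 atm
V_m − b = 1.441 − 0.03815 = 1.4029 L/mol
T = (19.861)(1.4029)/0.08206 = 339.5 K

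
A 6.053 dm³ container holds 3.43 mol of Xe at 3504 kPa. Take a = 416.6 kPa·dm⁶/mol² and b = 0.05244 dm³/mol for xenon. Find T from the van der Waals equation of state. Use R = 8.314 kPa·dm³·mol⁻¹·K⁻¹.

T = (P + a n²/V²)(V − nb)/(nR)
P + a n²/V² = 3504 + (416.6)(3.43)²/(6.053)² = 3637.8 kPa
V − nb = 6.053 − (3.43)(0.05244) = 5.8731 dm³
T = (3637.8)(5.8731)/((3.43)(8.314)) = 749.2 K

T ≈ 749.2 K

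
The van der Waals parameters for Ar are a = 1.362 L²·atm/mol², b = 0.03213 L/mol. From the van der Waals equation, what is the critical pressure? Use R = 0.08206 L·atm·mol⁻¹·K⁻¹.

P_c ≈ 48.86 atm

For a van der Waals gas, P_c = a/(27b²).
P_c = 1.362/(27×(0.03213)²) = 1.362/0.027873 = 48.86 atm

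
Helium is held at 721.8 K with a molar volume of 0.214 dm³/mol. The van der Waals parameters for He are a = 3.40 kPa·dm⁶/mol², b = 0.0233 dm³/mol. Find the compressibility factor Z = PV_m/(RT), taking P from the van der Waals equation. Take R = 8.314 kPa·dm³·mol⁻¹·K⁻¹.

P = RT/(V_m − b) − a/V_m² = (8.314)(721.8)/(0.214 − 0.0233) − 3.40/(0.214)²
  = 6001.0/0.19070 − 74.242 = 31468 − 74.242 = 31394 kPa
Z = PV_m/(RT) = (31394)(0.214)/((8.314)(721.8)) = 6718.3/6001.0 = 1.120

Z ≈ 1.120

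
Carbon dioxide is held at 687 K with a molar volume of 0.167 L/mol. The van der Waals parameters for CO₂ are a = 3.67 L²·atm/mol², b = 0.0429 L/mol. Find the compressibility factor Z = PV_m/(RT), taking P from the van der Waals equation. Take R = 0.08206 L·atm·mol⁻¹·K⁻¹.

Z ≈ 0.9559

P = RT/(V_m − b) − a/V_m² = (0.08206)(687)/(0.167 − 0.0429) − 3.67/(0.167)²
  = 56.375/0.12410 − 131.59 = 454.27 − 131.59 = 322.68 atm
Z = PV_m/(RT) = (322.68)(0.167)/((0.08206)(687)) = 53.888/56.375 = 0.9559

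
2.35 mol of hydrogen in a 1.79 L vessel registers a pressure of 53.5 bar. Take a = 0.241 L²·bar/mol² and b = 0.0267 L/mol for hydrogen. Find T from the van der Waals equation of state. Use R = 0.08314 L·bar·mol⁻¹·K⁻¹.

T ≈ 476.6 K

T = (P + a n²/V²)(V − nb)/(nR)
P + a n²/V² = 53.5 + (0.241)(2.35)²/(1.79)² = 53.915 bar
V − nb = 1.79 − (2.35)(0.0267) = 1.7273 L
T = (53.915)(1.7273)/((2.35)(0.08314)) = 476.6 K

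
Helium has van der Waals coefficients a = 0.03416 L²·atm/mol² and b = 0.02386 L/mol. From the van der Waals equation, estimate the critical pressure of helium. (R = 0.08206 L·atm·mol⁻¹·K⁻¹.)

P_c ≈ 2.222 atm

For a van der Waals gas, P_c = a/(27b²).
P_c = 0.03416/(27×(0.02386)²) = 0.03416/0.015371 = 2.222 atm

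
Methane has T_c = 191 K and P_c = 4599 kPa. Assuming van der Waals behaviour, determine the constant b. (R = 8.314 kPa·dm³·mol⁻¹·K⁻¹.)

b ≈ 0.04316 dm³/mol

From T_c = 8a/(27Rb) and P_c = a/(27b²): b = R T_c/(8 P_c).
b = (8.314)(191)/(8×4599) = 1588.0/36792 = 0.04316 dm³/mol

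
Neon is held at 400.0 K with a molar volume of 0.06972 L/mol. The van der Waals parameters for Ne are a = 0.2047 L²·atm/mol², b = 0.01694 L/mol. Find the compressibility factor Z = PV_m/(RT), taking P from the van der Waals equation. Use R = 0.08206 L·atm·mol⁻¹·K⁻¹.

P = RT/(V_m − b) − a/V_m² = (0.08206)(400.0)/(0.06972 − 0.01694) − 0.2047/(0.06972)²
  = 32.824/0.052780 − 42.112 = 621.90 − 42.112 = 579.79 atm
Z = PV_m/(RT) = (579.79)(0.06972)/((0.08206)(400.0)) = 40.423/32.824 = 1.232

Z ≈ 1.232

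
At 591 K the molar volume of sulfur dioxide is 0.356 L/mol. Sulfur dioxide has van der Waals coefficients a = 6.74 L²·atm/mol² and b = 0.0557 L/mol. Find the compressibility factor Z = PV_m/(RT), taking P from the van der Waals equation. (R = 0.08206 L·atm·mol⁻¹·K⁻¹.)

Z ≈ 0.7951

P = RT/(V_m − b) − a/V_m² = (0.08206)(591)/(0.356 − 0.0557) − 6.74/(0.356)²
  = 48.497/0.30030 − 53.181 = 161.50 − 53.181 = 108.32 atm
Z = PV_m/(RT) = (108.32)(0.356)/((0.08206)(591)) = 38.562/48.497 = 0.7951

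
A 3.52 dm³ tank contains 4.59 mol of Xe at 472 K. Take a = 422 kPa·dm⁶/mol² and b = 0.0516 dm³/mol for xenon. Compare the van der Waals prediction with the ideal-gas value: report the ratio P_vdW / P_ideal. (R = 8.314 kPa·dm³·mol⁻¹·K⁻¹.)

P_vdW / P_ideal ≈ 0.9319

Ideal: P_ideal = nRT/V = (4.59)(8.314)(472)/3.52 = 5117.08 kPa
vdW: P = nRT/(V − nb) − a n²/V² = 18012.1/3.28316 − 8890.74/12.3904 = 5486.21 − 717.551 = 4768.66 kPa
Ratio = 4768.66/5117.08 = 0.9319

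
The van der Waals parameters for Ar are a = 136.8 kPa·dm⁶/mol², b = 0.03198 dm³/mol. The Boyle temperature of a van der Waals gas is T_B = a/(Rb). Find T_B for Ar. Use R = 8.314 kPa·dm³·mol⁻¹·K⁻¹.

For a van der Waals gas the second virial coefficient B₂ = b − a/(RT) vanishes at T_B = a/(Rb).
T_B = 136.8/(8.314×0.03198) = 136.8/0.26588 = 514.5 K

T_B ≈ 514.5 K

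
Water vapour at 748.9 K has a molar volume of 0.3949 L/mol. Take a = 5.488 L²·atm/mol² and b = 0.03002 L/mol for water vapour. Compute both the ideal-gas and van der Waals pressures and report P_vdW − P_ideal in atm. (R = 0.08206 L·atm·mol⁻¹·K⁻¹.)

ΔP ≈ -22.39 atm

Ideal: P_ideal = RT/V_m = (0.08206)(748.9)/0.3949 = 155.621 atm
vdW: P = RT/(V_m − b) − a/V_m² = 61.4547/0.364880 − 5.488/0.155946 = 168.424 − 35.1917 = 133.232 atm
ΔP = 133.232 − 155.621 = -22.39 atm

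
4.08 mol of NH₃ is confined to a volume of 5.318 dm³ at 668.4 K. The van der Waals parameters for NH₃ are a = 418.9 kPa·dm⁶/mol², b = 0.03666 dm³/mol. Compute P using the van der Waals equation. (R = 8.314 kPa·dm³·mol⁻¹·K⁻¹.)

P ≈ 4140 kPa

P = nRT/(V − nb) − a n²/V²
nRT/(V − nb) = (4.08)(8.314)(668.4)/(5.318 − 4.08×0.03666) = 22673/5.1684 = 4386.9 kPa
a n²/V² = (418.9)(4.08)²/(5.318)² = 246.57 kPa
P = 4386.9 − 246.57 = 4140 kPa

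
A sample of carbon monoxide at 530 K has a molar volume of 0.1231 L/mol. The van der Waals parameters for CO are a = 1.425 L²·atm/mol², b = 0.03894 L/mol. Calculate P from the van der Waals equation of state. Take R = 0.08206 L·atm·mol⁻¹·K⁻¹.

P ≈ 422.7 atm

P = RT/(V_m − b) − a/V_m²
RT/(V_m − b) = (0.08206)(530)/(0.1231 − 0.03894) = 43.492/0.084160 = 516.78 atm
a/V_m² = 1.425/(0.1231)² = 94.037 atm
P = 516.78 − 94.037 = 422.7 atm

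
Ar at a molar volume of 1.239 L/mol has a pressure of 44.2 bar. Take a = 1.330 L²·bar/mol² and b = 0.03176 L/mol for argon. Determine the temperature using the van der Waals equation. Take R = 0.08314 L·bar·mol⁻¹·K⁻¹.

T ≈ 654.4 K

T = (P + a/V_m²)(V_m − b)/R
P + a/V_m² = 44.2 + 1.330/(1.239)² = 45.066 bar
V_m − b = 1.239 − 0.03176 = 1.2072 L/mol
T = (45.066)(1.2072)/0.08314 = 654.4 K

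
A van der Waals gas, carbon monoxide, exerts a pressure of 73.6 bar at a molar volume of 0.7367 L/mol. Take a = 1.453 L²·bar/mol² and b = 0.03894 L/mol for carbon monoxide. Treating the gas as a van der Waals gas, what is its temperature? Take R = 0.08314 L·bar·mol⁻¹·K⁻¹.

T ≈ 640.2 K

T = (P + a/V_m²)(V_m − b)/R
P + a/V_m² = 73.6 + 1.453/(0.7367)² = 76.277 bar
V_m − b = 0.7367 − 0.03894 = 0.69776 L/mol
T = (76.277)(0.69776)/0.08314 = 640.2 K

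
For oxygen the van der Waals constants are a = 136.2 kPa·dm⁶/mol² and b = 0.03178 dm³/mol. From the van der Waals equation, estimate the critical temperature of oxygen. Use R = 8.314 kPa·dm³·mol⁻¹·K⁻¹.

For a van der Waals gas, T_c = 8a/(27Rb).
T_c = 8×136.2/(27×8.314×0.03178) = 1089.6/7.1339 = 152.7 K

T_c ≈ 152.7 K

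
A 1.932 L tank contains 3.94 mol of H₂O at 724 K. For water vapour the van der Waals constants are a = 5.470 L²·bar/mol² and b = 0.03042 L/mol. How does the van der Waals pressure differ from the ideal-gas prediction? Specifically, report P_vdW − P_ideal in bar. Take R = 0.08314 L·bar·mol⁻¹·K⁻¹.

ΔP ≈ -14.63 bar

Ideal: P_ideal = nRT/V = (3.94)(0.08314)(724)/1.932 = 122.755 bar
vdW: P = nRT/(V − nb) − a n²/V² = 237.162/1.81215 − 84.9141/3.73262 = 130.873 − 22.7492 = 108.124 bar
ΔP = 108.124 − 122.755 = -14.63 bar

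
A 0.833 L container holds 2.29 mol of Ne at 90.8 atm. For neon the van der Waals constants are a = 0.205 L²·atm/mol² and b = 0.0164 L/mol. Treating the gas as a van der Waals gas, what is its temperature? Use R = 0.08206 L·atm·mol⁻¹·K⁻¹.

T = (P + a n²/V²)(V − nb)/(nR)
P + a n²/V² = 90.8 + (0.205)(2.29)²/(0.833)² = 92.349 atm
V − nb = 0.833 − (2.29)(0.0164) = 0.79544 L
T = (92.349)(0.79544)/((2.29)(0.08206)) = 390.9 K

T ≈ 390.9 K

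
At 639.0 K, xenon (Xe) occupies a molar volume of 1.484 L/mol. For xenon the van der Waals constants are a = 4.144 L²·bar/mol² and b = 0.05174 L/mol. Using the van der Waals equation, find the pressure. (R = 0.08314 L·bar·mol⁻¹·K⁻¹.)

P = RT/(V_m − b) − a/V_m²
RT/(V_m − b) = (0.08314)(639.0)/(1.484 − 0.05174) = 53.126/1.4323 = 37.091 bar
a/V_m² = 4.144/(1.484)² = 1.8817 bar
P = 37.091 − 1.8817 = 35.21 bar

P ≈ 35.21 bar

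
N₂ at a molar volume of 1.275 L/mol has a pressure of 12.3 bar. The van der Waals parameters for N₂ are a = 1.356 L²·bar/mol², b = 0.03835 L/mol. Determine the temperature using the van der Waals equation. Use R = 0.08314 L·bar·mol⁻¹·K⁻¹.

T = (P + a/V_m²)(V_m − b)/R
P + a/V_m² = 12.3 + 1.356/(1.275)² = 13.134 bar
V_m − b = 1.275 − 0.03835 = 1.2367 L/mol
T = (13.134)(1.2367)/0.08314 = 195.4 K

T ≈ 195.4 K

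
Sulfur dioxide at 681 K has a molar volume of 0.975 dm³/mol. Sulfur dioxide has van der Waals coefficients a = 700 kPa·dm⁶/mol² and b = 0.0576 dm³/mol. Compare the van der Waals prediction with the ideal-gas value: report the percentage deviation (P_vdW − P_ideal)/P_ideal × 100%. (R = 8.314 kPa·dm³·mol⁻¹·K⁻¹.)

-6.40 %

Ideal: P_ideal = RT/V_m = (8.314)(681)/0.975 = 5807.01 kPa
vdW: P = RT/(V_m − b) − a/V_m² = 5661.83/0.917400 − 700/0.950625 = 6171.60 − 736.358 = 5435.24 kPa
% deviation = (5435.24 − 5807.01)/5807.01 × 100% = -6.40%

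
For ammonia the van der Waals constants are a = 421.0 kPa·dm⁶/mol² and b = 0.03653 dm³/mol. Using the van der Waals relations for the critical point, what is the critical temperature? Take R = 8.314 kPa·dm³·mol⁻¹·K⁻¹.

For a van der Waals gas, T_c = 8a/(27Rb).
T_c = 8×421.0/(27×8.314×0.03653) = 3368.0/8.2002 = 410.7 K

T_c ≈ 410.7 K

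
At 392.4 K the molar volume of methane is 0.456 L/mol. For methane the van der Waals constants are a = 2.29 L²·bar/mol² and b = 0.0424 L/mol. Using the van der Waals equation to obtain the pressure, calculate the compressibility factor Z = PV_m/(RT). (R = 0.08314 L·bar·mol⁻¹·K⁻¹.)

Z ≈ 0.9486

P = RT/(V_m − b) − a/V_m² = (0.08314)(392.4)/(0.456 − 0.0424) − 2.29/(0.456)²
  = 32.624/0.41360 − 11.013 = 78.878 − 11.013 = 67.865 bar
Z = PV_m/(RT) = (67.865)(0.456)/((0.08314)(392.4)) = 30.946/32.624 = 0.9486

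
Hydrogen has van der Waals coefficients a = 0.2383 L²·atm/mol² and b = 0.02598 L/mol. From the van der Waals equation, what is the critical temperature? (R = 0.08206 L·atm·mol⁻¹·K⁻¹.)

T_c ≈ 33.12 K

For a van der Waals gas, T_c = 8a/(27Rb).
T_c = 8×0.2383/(27×0.08206×0.02598) = 1.9064/0.057562 = 33.12 K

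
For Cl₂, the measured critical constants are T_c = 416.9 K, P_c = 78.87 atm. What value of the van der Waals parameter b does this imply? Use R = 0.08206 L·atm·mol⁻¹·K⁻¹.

b ≈ 0.05422 L/mol

From T_c = 8a/(27Rb) and P_c = a/(27b²): b = R T_c/(8 P_c).
b = (0.08206)(416.9)/(8×78.87) = 34.211/630.96 = 0.05422 L/mol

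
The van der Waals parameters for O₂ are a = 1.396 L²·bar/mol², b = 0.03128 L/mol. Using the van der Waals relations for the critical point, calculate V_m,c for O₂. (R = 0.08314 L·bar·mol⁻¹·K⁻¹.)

For a van der Waals gas, V_m,c = 3b.
V_m,c = 3×0.03128 = 0.09384 L/mol

V_m,c ≈ 0.09384 L/mol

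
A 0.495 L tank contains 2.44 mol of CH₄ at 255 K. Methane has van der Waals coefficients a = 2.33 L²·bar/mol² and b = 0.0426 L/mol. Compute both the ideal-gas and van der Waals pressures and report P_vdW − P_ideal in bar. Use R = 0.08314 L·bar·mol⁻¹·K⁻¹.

ΔP ≈ -28.84 bar

Ideal: P_ideal = nRT/V = (2.44)(0.08314)(255)/0.495 = 104.504 bar
vdW: P = nRT/(V − nb) − a n²/V² = 51.7297/0.391056 − 13.8719/0.245025 = 132.282 − 56.6142 = 75.668 bar
ΔP = 75.668 − 104.504 = -28.84 bar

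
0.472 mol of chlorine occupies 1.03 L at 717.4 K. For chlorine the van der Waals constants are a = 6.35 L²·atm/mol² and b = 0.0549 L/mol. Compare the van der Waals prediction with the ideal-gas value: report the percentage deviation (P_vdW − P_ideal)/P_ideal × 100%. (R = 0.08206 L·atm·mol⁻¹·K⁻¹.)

Ideal: P_ideal = nRT/V = (0.472)(0.08206)(717.4)/1.03 = 26.9772 atm
vdW: P = nRT/(V − nb) − a n²/V² = 27.7866/1.00409 − 1.41468/1.06090 = 27.6734 − 1.33347 = 26.3399 atm
% deviation = (26.3399 − 26.9772)/26.9772 × 100% = -2.36%

-2.36 %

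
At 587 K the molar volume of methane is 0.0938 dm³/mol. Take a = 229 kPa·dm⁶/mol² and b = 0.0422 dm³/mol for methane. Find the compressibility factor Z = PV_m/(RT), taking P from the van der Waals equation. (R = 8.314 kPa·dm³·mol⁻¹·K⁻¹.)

Z ≈ 1.318

P = RT/(V_m − b) − a/V_m² = (8.314)(587)/(0.0938 − 0.0422) − 229/(0.0938)²
  = 4880.3/0.051600 − 26027 = 94579 − 26027 = 68552 kPa
Z = PV_m/(RT) = (68552)(0.0938)/((8.314)(587)) = 6430.2/4880.3 = 1.318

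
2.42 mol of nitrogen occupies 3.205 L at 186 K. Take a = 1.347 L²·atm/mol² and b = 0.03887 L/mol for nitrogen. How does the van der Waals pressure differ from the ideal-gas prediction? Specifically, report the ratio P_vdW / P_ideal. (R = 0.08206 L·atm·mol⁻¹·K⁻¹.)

P_vdW / P_ideal ≈ 0.9636

Ideal: P_ideal = nRT/V = (2.42)(0.08206)(186)/3.205 = 11.5248 atm
vdW: P = nRT/(V − nb) − a n²/V² = 36.9368/3.11093 − 7.88857/10.2720 = 11.8732 − 0.767968 = 11.1052 atm
Ratio = 11.1052/11.5248 = 0.9636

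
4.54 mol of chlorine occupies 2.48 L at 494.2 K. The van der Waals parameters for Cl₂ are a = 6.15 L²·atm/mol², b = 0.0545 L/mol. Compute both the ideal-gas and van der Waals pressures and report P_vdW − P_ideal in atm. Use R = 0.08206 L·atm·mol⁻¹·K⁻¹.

ΔP ≈ -12.38 atm

Ideal: P_ideal = nRT/V = (4.54)(0.08206)(494.2)/2.48 = 74.2401 atm
vdW: P = nRT/(V − nb) − a n²/V² = 184.115/2.23257 − 126.761/6.15040 = 82.4677 − 20.6102 = 61.8575 atm
ΔP = 61.8575 − 74.2401 = -12.38 atm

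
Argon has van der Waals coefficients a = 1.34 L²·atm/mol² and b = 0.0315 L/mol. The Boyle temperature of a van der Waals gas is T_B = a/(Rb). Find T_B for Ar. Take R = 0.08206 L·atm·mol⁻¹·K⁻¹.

For a van der Waals gas the second virial coefficient B₂ = b − a/(RT) vanishes at T_B = a/(Rb).
T_B = 1.34/(0.08206×0.0315) = 1.34/0.0025849 = 518.4 K

T_B ≈ 518.4 K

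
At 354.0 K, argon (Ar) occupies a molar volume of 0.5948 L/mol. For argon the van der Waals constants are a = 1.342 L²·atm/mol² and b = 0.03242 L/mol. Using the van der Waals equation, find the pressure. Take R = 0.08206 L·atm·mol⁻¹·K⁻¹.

P = RT/(V_m − b) − a/V_m²
RT/(V_m − b) = (0.08206)(354.0)/(0.5948 − 0.03242) = 29.049/0.56238 = 51.654 atm
a/V_m² = 1.342/(0.5948)² = 3.7932 atm
P = 51.654 − 3.7932 = 47.86 atm

P ≈ 47.86 atm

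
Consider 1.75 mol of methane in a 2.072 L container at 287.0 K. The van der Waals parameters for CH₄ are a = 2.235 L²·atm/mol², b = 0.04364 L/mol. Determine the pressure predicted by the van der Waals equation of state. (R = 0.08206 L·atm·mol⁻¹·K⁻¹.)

P = nRT/(V − nb) − a n²/V²
nRT/(V − nb) = (1.75)(0.08206)(287.0)/(2.072 − 1.75×0.04364) = 41.215/1.9956 = 20.653 atm
a n²/V² = (2.235)(1.75)²/(2.072)² = 1.5943 atm
P = 20.653 − 1.5943 = 19.06 atm

P ≈ 19.06 atm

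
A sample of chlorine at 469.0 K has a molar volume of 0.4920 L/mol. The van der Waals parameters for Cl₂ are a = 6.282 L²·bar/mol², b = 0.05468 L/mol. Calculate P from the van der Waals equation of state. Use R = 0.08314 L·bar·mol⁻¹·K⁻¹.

P = RT/(V_m − b) − a/V_m²
RT/(V_m − b) = (0.08314)(469.0)/(0.4920 − 0.05468) = 38.993/0.43732 = 89.164 bar
a/V_m² = 6.282/(0.4920)² = 25.952 bar
P = 89.164 − 25.952 = 63.21 bar

P ≈ 63.21 bar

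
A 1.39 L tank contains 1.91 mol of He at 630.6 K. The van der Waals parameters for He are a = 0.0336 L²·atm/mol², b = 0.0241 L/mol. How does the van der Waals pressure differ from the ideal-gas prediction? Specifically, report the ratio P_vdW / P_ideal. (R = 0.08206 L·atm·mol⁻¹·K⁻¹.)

P_vdW / P_ideal ≈ 1.033

Ideal: P_ideal = nRT/V = (1.91)(0.08206)(630.6)/1.39 = 71.1056 atm
vdW: P = nRT/(V − nb) − a n²/V² = 98.8368/1.34397 − 0.122576/1.93210 = 73.5409 − 0.0634419 = 73.4775 atm
Ratio = 73.4775/71.1056 = 1.033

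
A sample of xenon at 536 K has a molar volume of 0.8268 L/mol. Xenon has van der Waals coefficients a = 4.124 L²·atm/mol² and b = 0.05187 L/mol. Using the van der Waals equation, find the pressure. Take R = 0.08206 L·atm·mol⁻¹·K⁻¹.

P ≈ 50.73 atm

P = RT/(V_m − b) − a/V_m²
RT/(V_m − b) = (0.08206)(536)/(0.8268 − 0.05187) = 43.984/0.77493 = 56.759 atm
a/V_m² = 4.124/(0.8268)² = 6.0328 atm
P = 56.759 − 6.0328 = 50.73 atm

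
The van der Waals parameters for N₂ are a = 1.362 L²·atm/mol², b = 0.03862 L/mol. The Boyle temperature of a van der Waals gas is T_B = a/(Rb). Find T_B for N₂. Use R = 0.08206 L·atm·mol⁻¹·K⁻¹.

T_B ≈ 429.8 K

For a van der Waals gas the second virial coefficient B₂ = b − a/(RT) vanishes at T_B = a/(Rb).
T_B = 1.362/(0.08206×0.03862) = 1.362/0.0031692 = 429.8 K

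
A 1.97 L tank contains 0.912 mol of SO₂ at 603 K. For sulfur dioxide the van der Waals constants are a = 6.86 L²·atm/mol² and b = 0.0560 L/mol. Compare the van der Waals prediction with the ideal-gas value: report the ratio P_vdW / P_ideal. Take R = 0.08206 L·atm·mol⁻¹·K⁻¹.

Ideal: P_ideal = nRT/V = (0.912)(0.08206)(603)/1.97 = 22.9075 atm
vdW: P = nRT/(V − nb) − a n²/V² = 45.1277/1.91893 − 5.70576/3.88090 = 23.5171 − 1.47022 = 22.0469 atm
Ratio = 22.0469/22.9075 = 0.9624

P_vdW / P_ideal ≈ 0.9624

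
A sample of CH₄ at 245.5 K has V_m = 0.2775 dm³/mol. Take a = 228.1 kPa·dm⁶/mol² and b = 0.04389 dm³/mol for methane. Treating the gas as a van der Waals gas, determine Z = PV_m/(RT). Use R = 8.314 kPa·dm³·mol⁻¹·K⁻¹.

P = RT/(V_m − b) − a/V_m² = (8.314)(245.5)/(0.2775 − 0.04389) − 228.1/(0.2775)²
  = 2041.1/0.23361 − 2962.1 = 8737.2 − 2962.1 = 5775.1 kPa
Z = PV_m/(RT) = (5775.1)(0.2775)/((8.314)(245.5)) = 1602.6/2041.1 = 0.7852

Z ≈ 0.7852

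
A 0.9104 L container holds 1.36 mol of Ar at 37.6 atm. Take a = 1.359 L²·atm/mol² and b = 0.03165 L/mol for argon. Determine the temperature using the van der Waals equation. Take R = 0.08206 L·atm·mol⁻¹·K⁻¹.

T ≈ 315.8 K

T = (P + a n²/V²)(V − nb)/(nR)
P + a n²/V² = 37.6 + (1.359)(1.36)²/(0.9104)² = 40.633 atm
V − nb = 0.9104 − (1.36)(0.03165) = 0.86736 L
T = (40.633)(0.86736)/((1.36)(0.08206)) = 315.8 K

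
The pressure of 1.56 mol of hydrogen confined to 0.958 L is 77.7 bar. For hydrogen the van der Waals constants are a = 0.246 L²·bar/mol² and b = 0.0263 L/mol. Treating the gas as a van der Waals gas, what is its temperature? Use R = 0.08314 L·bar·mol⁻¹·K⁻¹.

T ≈ 554.0 K

T = (P + a n²/V²)(V − nb)/(nR)
P + a n²/V² = 77.7 + (0.246)(1.56)²/(0.958)² = 78.352 bar
V − nb = 0.958 − (1.56)(0.0263) = 0.91697 L
T = (78.352)(0.91697)/((1.56)(0.08314)) = 554.0 K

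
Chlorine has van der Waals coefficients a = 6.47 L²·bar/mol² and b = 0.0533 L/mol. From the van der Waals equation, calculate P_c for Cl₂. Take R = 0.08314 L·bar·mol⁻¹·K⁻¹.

For a van der Waals gas, P_c = a/(27b²).
P_c = 6.47/(27×(0.0533)²) = 6.47/0.076704 = 84.35 bar

P_c ≈ 84.35 bar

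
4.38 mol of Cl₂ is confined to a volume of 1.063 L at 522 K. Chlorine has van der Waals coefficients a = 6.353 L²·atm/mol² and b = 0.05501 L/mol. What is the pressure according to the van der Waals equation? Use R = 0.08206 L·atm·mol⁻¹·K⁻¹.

P ≈ 120.4 atm

P = nRT/(V − nb) − a n²/V²
nRT/(V − nb) = (4.38)(0.08206)(522)/(1.063 − 4.38×0.05501) = 187.62/0.82206 = 228.23 atm
a n²/V² = (6.353)(4.38)²/(1.063)² = 107.86 atm
P = 228.23 − 107.86 = 120.4 atm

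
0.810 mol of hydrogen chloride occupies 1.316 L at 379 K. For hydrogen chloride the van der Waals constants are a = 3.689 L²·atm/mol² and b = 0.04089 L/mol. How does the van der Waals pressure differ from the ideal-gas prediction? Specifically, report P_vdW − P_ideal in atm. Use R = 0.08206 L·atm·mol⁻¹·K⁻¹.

ΔP ≈ -0.903 atm

Ideal: P_ideal = nRT/V = (0.810)(0.08206)(379)/1.316 = 19.1426 atm
vdW: P = nRT/(V − nb) − a n²/V² = 25.1916/1.28288 − 2.42035/1.73186 = 19.6368 − 1.39754 = 18.2393 atm
ΔP = 18.2393 − 19.1426 = -0.903 atm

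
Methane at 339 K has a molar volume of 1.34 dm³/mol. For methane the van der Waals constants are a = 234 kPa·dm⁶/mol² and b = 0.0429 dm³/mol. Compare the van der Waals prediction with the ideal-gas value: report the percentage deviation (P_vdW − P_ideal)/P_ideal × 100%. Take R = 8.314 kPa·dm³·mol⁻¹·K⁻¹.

Ideal: P_ideal = RT/V_m = (8.314)(339)/1.34 = 2103.32 kPa
vdW: P = RT/(V_m − b) − a/V_m² = 2818.45/1.29710 − 234/1.79560 = 2172.89 − 130.319 = 2042.57 kPa
% deviation = (2042.57 − 2103.32)/2103.32 × 100% = -2.89%

-2.89 %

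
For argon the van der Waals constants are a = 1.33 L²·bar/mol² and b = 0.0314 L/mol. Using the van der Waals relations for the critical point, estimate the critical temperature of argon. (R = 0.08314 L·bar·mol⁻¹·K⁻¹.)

T_c ≈ 151.0 K

For a van der Waals gas, T_c = 8a/(27Rb).
T_c = 8×1.33/(27×0.08314×0.0314) = 10.640/0.070486 = 151.0 K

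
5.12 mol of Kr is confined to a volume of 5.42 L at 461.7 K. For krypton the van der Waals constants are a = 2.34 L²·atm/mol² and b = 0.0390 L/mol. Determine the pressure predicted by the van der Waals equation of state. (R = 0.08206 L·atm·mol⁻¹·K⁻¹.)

P = nRT/(V − nb) − a n²/V²
nRT/(V − nb) = (5.12)(0.08206)(461.7)/(5.42 − 5.12×0.0390) = 193.98/5.2203 = 37.159 atm
a n²/V² = (2.34)(5.12)²/(5.42)² = 2.0881 atm
P = 37.159 − 2.0881 = 35.07 atm

P ≈ 35.07 atm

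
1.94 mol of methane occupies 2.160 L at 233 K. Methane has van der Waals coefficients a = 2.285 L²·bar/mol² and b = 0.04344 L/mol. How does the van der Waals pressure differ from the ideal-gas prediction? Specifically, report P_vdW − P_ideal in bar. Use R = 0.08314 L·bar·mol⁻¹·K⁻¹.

ΔP ≈ -1.137 bar

Ideal: P_ideal = nRT/V = (1.94)(0.08314)(233)/2.160 = 17.3986 bar
vdW: P = nRT/(V − nb) − a n²/V² = 37.5809/2.07573 − 8.59983/4.66560 = 18.1049 − 1.84324 = 16.2617 bar
ΔP = 16.2617 − 17.3986 = -1.137 bar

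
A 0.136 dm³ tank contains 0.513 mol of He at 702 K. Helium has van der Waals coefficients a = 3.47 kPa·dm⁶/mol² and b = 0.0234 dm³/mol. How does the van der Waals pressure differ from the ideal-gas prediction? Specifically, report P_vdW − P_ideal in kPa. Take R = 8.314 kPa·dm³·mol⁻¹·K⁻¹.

Ideal: P_ideal = nRT/V = (0.513)(8.314)(702)/0.136 = 22015.3 kPa
vdW: P = nRT/(V − nb) − a n²/V² = 2994.09/0.123996 − 0.913196/0.0184960 = 24146.7 − 49.3726 = 24097.3 kPa
ΔP = 24097.3 − 22015.3 = 2082 kPa

ΔP ≈ 2082 kPa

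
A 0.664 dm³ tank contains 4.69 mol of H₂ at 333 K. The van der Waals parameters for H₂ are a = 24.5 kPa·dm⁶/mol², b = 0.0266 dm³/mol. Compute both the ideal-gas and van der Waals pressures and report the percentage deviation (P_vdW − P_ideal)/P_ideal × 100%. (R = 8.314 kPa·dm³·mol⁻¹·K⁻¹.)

16.88 %

Ideal: P_ideal = nRT/V = (4.69)(8.314)(333)/0.664 = 19555.1 kPa
vdW: P = nRT/(V − nb) − a n²/V² = 12984.6/0.539246 − 538.904/0.440896 = 24079.2 − 1222.29 = 22856.9 kPa
% deviation = (22856.9 − 19555.1)/19555.1 × 100% = 16.88%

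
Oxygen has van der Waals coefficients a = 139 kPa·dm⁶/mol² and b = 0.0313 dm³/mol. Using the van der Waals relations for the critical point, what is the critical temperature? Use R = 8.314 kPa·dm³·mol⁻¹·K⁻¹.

T_c ≈ 158.3 K

For a van der Waals gas, T_c = 8a/(27Rb).
T_c = 8×139/(27×8.314×0.0313) = 1112.0/7.0262 = 158.3 K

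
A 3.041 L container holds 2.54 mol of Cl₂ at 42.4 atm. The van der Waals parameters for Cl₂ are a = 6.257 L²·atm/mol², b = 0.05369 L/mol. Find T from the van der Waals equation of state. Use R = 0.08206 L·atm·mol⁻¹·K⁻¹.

T ≈ 651.7 K

T = (P + a n²/V²)(V − nb)/(nR)
P + a n²/V² = 42.4 + (6.257)(2.54)²/(3.041)² = 46.765 atm
V − nb = 3.041 − (2.54)(0.05369) = 2.9046 L
T = (46.765)(2.9046)/((2.54)(0.08206)) = 651.7 K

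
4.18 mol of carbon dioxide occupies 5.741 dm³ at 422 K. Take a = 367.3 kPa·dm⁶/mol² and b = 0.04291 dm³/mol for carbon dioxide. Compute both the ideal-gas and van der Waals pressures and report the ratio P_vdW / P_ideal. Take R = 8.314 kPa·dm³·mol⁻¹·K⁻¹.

P_vdW / P_ideal ≈ 0.9560

Ideal: P_ideal = nRT/V = (4.18)(8.314)(422)/5.741 = 2554.53 kPa
vdW: P = nRT/(V − nb) − a n²/V² = 14665.6/5.56164 − 6417.61/32.9591 = 2636.92 − 194.714 = 2442.21 kPa
Ratio = 2442.21/2554.53 = 0.9560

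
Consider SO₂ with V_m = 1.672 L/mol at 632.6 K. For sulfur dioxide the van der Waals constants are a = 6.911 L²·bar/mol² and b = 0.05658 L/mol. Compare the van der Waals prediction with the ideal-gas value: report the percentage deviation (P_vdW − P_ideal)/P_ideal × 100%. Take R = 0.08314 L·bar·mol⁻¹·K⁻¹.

Ideal: P_ideal = RT/V_m = (0.08314)(632.6)/1.672 = 31.4560 bar
vdW: P = RT/(V_m − b) − a/V_m² = 52.5944/1.61542 − 6.911/2.79558 = 32.5577 − 2.47212 = 30.0856 bar
% deviation = (30.0856 − 31.4560)/31.4560 × 100% = -4.36%

-4.36 %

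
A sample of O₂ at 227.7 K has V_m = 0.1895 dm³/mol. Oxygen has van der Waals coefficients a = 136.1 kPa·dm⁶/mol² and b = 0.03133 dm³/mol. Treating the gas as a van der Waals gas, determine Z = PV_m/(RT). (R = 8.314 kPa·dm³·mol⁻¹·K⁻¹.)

P = RT/(V_m − b) − a/V_m² = (8.314)(227.7)/(0.1895 − 0.03133) − 136.1/(0.1895)²
  = 1893.1/0.15817 − 3790.0 = 11969 − 3790.0 = 8179 kPa
Z = PV_m/(RT) = (8179)(0.1895)/((8.314)(227.7)) = 1549.9/1893.1 = 0.8187

Z ≈ 0.8187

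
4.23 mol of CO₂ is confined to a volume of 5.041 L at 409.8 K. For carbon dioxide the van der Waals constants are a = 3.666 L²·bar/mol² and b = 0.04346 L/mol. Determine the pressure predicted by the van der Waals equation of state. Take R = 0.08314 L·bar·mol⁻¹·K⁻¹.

P = nRT/(V − nb) − a n²/V²
nRT/(V − nb) = (4.23)(0.08314)(409.8)/(5.041 − 4.23×0.04346) = 144.12/4.8572 = 29.671 bar
a n²/V² = (3.666)(4.23)²/(5.041)² = 2.5813 bar
P = 29.671 − 2.5813 = 27.09 bar

P ≈ 27.09 bar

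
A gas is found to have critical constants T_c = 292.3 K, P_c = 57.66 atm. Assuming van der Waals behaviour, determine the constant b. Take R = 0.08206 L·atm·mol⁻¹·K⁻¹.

b ≈ 0.05200 L/mol

From T_c = 8a/(27Rb) and P_c = a/(27b²): b = R T_c/(8 P_c).
b = (0.08206)(292.3)/(8×57.66) = 23.986/461.28 = 0.05200 L/mol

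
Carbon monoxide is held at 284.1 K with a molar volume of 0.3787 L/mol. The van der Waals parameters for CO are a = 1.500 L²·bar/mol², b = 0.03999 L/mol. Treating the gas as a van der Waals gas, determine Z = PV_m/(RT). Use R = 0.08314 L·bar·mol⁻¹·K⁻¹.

P = RT/(V_m − b) − a/V_m² = (0.08314)(284.1)/(0.3787 − 0.03999) − 1.500/(0.3787)²
  = 23.620/0.33871 − 10.459 = 69.735 − 10.459 = 59.276 bar
Z = PV_m/(RT) = (59.276)(0.3787)/((0.08314)(284.1)) = 22.448/23.620 = 0.9504

Z ≈ 0.9504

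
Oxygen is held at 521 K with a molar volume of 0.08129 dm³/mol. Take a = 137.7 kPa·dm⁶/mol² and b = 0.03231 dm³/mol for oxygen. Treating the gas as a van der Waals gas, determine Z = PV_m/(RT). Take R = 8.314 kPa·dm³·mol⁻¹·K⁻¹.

P = RT/(V_m − b) − a/V_m² = (8.314)(521)/(0.08129 − 0.03231) − 137.7/(0.08129)²
  = 4331.6/0.048980 − 20838 = 88436 − 20838 = 67598 kPa
Z = PV_m/(RT) = (67598)(0.08129)/((8.314)(521)) = 5495.0/4331.6 = 1.269

Z ≈ 1.269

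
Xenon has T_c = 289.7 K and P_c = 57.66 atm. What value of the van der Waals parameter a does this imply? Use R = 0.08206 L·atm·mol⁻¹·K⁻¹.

a ≈ 4.135 L²·atm/mol²

From T_c = 8a/(27Rb) and P_c = a/(27b²): a = 27 R² T_c²/(64 P_c).
a = 27×(0.08206)²×(289.7)²/(64×57.66) = 15259/3690.2 = 4.135 L²·atm/mol²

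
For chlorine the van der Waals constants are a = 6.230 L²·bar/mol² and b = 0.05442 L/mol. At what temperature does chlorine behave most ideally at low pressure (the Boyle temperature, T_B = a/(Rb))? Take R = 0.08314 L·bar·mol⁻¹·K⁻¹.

T_B ≈ 1377 K

For a van der Waals gas the second virial coefficient B₂ = b − a/(RT) vanishes at T_B = a/(Rb).
T_B = 6.230/(0.08314×0.05442) = 6.230/0.0045245 = 1377 K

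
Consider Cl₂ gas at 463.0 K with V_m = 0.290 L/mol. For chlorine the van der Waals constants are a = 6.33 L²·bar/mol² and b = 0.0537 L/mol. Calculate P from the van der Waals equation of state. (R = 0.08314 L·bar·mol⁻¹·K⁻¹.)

P ≈ 87.63 bar

P = RT/(V_m − b) − a/V_m²
RT/(V_m − b) = (0.08314)(463.0)/(0.290 − 0.0537) = 38.494/0.23630 = 162.90 bar
a/V_m² = 6.33/(0.290)² = 75.268 bar
P = 162.90 − 75.268 = 87.63 bar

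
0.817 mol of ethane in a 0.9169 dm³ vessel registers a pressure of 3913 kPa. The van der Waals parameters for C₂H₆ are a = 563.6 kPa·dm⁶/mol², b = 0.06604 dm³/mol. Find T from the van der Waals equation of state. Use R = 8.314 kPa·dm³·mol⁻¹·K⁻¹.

T = (P + a n²/V²)(V − nb)/(nR)
P + a n²/V² = 3913 + (563.6)(0.817)²/(0.9169)² = 4360.5 kPa
V − nb = 0.9169 − (0.817)(0.06604) = 0.86295 dm³
T = (4360.5)(0.86295)/((0.817)(8.314)) = 554.0 K

T ≈ 554.0 K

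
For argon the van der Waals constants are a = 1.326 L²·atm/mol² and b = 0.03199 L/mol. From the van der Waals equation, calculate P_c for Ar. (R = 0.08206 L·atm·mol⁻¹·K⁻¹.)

P_c ≈ 47.99 atm

For a van der Waals gas, P_c = a/(27b²).
P_c = 1.326/(27×(0.03199)²) = 1.326/0.027631 = 47.99 atm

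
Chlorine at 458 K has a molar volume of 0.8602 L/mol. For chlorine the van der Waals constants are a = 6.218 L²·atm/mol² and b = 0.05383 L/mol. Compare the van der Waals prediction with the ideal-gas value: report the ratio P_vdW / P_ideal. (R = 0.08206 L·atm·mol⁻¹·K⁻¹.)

Ideal: P_ideal = RT/V_m = (0.08206)(458)/0.8602 = 43.6916 atm
vdW: P = RT/(V_m − b) − a/V_m² = 37.5835/0.806370 − 6.218/0.739944 = 46.6083 − 8.40334 = 38.2050 atm
Ratio = 38.2050/43.6916 = 0.8744

P_vdW / P_ideal ≈ 0.8744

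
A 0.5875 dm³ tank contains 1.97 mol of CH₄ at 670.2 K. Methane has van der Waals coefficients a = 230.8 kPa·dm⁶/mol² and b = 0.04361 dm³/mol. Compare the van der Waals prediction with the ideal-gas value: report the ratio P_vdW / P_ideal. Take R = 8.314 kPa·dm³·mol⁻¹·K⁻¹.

P_vdW / P_ideal ≈ 1.032

Ideal: P_ideal = nRT/V = (1.97)(8.314)(670.2)/0.5875 = 18684.1 kPa
vdW: P = nRT/(V − nb) − a n²/V² = 10976.9/0.501588 − 895.712/0.345156 = 21884.3 − 2595.09 = 19289.2 kPa
Ratio = 19289.2/18684.1 = 1.032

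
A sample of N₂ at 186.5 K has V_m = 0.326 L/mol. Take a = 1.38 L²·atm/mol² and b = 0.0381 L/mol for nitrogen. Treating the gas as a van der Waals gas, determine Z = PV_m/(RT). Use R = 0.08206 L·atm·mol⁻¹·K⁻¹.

Z ≈ 0.8557

P = RT/(V_m − b) − a/V_m² = (0.08206)(186.5)/(0.326 − 0.0381) − 1.38/(0.326)²
  = 15.304/0.28790 − 12.985 = 53.157 − 12.985 = 40.172 atm
Z = PV_m/(RT) = (40.172)(0.326)/((0.08206)(186.5)) = 13.096/15.304 = 0.8557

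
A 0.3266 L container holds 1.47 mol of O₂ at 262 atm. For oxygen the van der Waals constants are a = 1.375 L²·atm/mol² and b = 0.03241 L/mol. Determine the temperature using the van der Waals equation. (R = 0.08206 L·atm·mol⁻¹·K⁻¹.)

T ≈ 670.3 K

T = (P + a n²/V²)(V − nb)/(nR)
P + a n²/V² = 262 + (1.375)(1.47)²/(0.3266)² = 289.86 atm
V − nb = 0.3266 − (1.47)(0.03241) = 0.27896 L
T = (289.86)(0.27896)/((1.47)(0.08206)) = 670.3 K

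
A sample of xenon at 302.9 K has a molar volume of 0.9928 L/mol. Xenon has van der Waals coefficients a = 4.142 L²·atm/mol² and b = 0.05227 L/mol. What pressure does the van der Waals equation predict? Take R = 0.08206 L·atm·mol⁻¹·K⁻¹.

P = RT/(V_m − b) − a/V_m²
RT/(V_m − b) = (0.08206)(302.9)/(0.9928 − 0.05227) = 24.856/0.94053 = 26.428 atm
a/V_m² = 4.142/(0.9928)² = 4.2023 atm
P = 26.428 − 4.2023 = 22.23 atm

P ≈ 22.23 atm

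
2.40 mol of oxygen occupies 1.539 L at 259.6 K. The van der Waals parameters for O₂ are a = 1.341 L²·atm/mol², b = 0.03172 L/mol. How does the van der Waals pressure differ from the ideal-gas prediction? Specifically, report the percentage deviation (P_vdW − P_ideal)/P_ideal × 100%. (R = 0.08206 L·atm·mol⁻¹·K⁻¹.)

-4.61 %

Ideal: P_ideal = nRT/V = (2.40)(0.08206)(259.6)/1.539 = 33.2207 atm
vdW: P = nRT/(V − nb) − a n²/V² = 51.1267/1.46287 − 7.72416/2.36852 = 34.9496 − 3.26118 = 31.6884 atm
% deviation = (31.6884 − 33.2207)/33.2207 × 100% = -4.61%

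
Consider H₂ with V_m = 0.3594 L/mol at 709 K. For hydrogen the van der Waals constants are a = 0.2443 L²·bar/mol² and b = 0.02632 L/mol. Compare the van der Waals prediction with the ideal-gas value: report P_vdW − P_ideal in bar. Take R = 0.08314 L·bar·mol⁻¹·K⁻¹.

ΔP ≈ 11.07 bar

Ideal: P_ideal = RT/V_m = (0.08314)(709)/0.3594 = 164.013 bar
vdW: P = RT/(V_m − b) − a/V_m² = 58.9463/0.333080 − 0.2443/0.129168 = 176.973 − 1.89134 = 175.082 bar
ΔP = 175.082 − 164.013 = 11.07 bar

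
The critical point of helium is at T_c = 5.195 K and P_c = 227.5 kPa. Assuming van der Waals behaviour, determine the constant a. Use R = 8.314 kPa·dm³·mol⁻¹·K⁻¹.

From T_c = 8a/(27Rb) and P_c = a/(27b²): a = 27 R² T_c²/(64 P_c).
a = 27×(8.314)²×(5.195)²/(64×227.5) = 50368/14560 = 3.459 kPa·dm⁶/mol²

a ≈ 3.459 kPa·dm⁶/mol²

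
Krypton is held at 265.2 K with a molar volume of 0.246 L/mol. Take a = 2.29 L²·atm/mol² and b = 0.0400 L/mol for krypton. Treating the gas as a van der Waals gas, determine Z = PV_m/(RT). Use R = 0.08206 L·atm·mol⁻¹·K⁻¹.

P = RT/(V_m − b) − a/V_m² = (0.08206)(265.2)/(0.246 − 0.0400) − 2.29/(0.246)²
  = 21.762/0.20600 − 37.841 = 105.64 − 37.841 = 67.80 atm
Z = PV_m/(RT) = (67.80)(0.246)/((0.08206)(265.2)) = 16.679/21.762 = 0.7664

Z ≈ 0.7664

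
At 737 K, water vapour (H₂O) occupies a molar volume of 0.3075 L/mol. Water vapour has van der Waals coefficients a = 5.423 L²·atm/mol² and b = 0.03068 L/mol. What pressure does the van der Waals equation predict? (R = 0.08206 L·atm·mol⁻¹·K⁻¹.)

P ≈ 161.1 atm

P = RT/(V_m − b) − a/V_m²
RT/(V_m − b) = (0.08206)(737)/(0.3075 − 0.03068) = 60.478/0.27682 = 218.47 atm
a/V_m² = 5.423/(0.3075)² = 57.352 atm
P = 218.47 − 57.352 = 161.1 atm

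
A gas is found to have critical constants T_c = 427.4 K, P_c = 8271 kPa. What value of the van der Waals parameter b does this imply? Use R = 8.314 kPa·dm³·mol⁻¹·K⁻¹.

b ≈ 0.05370 dm³/mol

From T_c = 8a/(27Rb) and P_c = a/(27b²): b = R T_c/(8 P_c).
b = (8.314)(427.4)/(8×8271) = 3553.4/66168 = 0.05370 dm³/mol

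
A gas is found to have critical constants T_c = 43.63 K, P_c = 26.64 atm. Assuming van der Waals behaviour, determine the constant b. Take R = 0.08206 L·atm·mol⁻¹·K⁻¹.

b ≈ 0.01680 L/mol

From T_c = 8a/(27Rb) and P_c = a/(27b²): b = R T_c/(8 P_c).
b = (0.08206)(43.63)/(8×26.64) = 3.5803/213.12 = 0.01680 L/mol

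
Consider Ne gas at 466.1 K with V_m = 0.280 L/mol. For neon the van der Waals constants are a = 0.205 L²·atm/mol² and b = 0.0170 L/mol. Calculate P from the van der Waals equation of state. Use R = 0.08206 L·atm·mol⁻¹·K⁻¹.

P ≈ 142.8 atm

P = RT/(V_m − b) − a/V_m²
RT/(V_m − b) = (0.08206)(466.1)/(0.280 − 0.0170) = 38.248/0.26300 = 145.43 atm
a/V_m² = 0.205/(0.280)² = 2.6148 atm
P = 145.43 − 2.6148 = 142.8 atm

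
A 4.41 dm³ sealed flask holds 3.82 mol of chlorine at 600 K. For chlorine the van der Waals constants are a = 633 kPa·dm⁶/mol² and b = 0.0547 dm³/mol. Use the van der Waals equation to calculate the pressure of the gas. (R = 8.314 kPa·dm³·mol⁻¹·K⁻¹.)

P ≈ 4061 kPa

P = nRT/(V − nb) − a n²/V²
nRT/(V − nb) = (3.82)(8.314)(600)/(4.41 − 3.82×0.0547) = 19056/4.2010 = 4536.1 kPa
a n²/V² = (633)(3.82)²/(4.41)² = 474.96 kPa
P = 4536.1 − 474.96 = 4061 kPa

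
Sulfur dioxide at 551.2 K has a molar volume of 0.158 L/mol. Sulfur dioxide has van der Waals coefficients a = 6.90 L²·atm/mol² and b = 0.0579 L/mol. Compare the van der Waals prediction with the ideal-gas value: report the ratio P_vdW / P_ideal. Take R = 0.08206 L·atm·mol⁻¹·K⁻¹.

P_vdW / P_ideal ≈ 0.6129

Ideal: P_ideal = RT/V_m = (0.08206)(551.2)/0.158 = 286.275 atm
vdW: P = RT/(V_m − b) − a/V_m² = 45.2315/0.100100 − 6.90/0.0249640 = 451.863 − 276.398 = 175.465 atm
Ratio = 175.465/286.275 = 0.6129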